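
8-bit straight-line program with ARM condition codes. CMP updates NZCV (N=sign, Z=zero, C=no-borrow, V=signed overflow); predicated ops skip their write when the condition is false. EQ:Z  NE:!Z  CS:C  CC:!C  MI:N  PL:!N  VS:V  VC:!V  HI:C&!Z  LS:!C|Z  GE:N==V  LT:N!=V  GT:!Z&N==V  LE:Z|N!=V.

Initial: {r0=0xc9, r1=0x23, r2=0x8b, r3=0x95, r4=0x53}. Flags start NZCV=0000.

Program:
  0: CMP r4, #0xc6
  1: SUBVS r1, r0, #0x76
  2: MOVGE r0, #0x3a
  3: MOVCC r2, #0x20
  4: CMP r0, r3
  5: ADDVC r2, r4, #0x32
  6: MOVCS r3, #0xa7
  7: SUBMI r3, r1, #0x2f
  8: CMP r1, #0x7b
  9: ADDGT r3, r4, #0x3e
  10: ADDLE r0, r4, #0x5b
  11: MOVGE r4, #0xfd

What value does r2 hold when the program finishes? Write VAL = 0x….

VAL = 0x20

[0] flags=1001 → (cmp)
[1] flags=1001 VS?T → r1=0x53
[2] flags=1001 GE?T → r0=0x3a
[3] flags=1001 CC?T → r2=0x20
[4] flags=1001 → (cmp)
[5] flags=1001 VC?F → skip
[6] flags=1001 CS?F → skip
[7] flags=1001 MI?T → r3=0x24
[8] flags=1000 → (cmp)
[9] flags=1000 GT?F → skip
[10] flags=1000 LE?T → r0=0xae
[11] flags=1000 GE?F → skip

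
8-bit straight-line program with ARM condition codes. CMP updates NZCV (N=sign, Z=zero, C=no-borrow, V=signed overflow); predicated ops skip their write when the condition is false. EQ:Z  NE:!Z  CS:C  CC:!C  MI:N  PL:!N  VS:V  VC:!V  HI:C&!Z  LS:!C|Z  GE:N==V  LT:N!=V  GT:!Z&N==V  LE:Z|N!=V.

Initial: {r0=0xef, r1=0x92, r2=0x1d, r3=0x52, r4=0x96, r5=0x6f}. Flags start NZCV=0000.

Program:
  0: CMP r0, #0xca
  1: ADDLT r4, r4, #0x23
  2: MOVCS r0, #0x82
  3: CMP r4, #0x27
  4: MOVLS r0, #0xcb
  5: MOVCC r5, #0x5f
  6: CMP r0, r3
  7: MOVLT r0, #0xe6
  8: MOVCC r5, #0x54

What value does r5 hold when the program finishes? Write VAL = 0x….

0: ✓ CMP  NZCV=0010
1: · ADDLT
2: ✓ MOVCS  r0←0x82
3: ✓ CMP  NZCV=0011
4: · MOVLS
5: · MOVCC
6: ✓ CMP  NZCV=0011
7: ✓ MOVLT  r0←0xe6
8: · MOVCC

VAL = 0x6f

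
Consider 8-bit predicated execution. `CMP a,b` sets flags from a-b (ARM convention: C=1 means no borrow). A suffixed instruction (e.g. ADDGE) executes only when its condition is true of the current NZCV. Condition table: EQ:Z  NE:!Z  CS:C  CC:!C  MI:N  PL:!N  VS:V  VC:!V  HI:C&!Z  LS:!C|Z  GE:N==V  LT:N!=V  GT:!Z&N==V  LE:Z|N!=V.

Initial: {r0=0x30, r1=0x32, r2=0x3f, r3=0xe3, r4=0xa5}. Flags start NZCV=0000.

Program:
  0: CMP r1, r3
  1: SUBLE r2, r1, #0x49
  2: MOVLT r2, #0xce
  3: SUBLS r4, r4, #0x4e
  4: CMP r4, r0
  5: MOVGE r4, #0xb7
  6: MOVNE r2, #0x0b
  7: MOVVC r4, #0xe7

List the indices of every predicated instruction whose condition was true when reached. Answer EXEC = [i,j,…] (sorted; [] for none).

EXEC = [3,5,6,7]

[0] flags=0000 → (cmp)
[1] flags=0000 LE?F → skip
[2] flags=0000 LT?F → skip
[3] flags=0000 LS?T → r4=0x57
[4] flags=0010 → (cmp)
[5] flags=0010 GE?T → r4=0xb7
[6] flags=0010 NE?T → r2=0x0b
[7] flags=0010 VC?T → r4=0xe7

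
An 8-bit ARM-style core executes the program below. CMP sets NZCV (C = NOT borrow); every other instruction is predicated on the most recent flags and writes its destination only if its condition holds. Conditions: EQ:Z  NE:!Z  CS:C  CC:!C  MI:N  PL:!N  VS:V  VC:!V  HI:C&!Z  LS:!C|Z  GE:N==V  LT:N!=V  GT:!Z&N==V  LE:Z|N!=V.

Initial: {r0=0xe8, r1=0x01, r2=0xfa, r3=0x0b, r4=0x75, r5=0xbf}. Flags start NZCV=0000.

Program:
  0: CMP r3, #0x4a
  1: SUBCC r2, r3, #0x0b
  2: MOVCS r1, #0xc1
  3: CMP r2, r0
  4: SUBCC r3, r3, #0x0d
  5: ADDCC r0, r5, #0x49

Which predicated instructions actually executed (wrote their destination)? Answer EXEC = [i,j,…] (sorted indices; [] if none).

EXEC = [1,4,5]

0: ✓ CMP  NZCV=1000
1: ✓ SUBCC  r2←0x00
2: · MOVCS
3: ✓ CMP  NZCV=0000
4: ✓ SUBCC  r3←0xfe
5: ✓ ADDCC  r0←0x08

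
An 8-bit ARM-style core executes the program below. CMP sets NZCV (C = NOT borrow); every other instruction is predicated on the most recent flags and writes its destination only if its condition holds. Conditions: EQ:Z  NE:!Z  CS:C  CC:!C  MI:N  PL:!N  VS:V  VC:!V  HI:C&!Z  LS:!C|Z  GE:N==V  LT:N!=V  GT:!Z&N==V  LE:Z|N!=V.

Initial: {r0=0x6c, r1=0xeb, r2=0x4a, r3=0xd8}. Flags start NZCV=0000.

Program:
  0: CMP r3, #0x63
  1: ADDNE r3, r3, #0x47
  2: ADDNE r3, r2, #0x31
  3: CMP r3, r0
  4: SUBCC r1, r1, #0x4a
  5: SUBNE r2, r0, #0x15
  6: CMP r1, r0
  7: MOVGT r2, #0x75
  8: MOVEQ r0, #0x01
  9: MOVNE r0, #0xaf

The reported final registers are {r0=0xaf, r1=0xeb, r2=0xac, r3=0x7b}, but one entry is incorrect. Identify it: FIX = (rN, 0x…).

FIX = (r2, 0x57)

[0] flags=0011 → (cmp)
[1] flags=0011 NE?T → r3=0x1f
[2] flags=0011 NE?T → r3=0x7b
[3] flags=0010 → (cmp)
[4] flags=0010 CC?F → skip
[5] flags=0010 NE?T → r2=0x57
[6] flags=0011 → (cmp)
[7] flags=0011 GT?F → skip
[8] flags=0011 EQ?F → skip
[9] flags=0011 NE?T → r0=0xaf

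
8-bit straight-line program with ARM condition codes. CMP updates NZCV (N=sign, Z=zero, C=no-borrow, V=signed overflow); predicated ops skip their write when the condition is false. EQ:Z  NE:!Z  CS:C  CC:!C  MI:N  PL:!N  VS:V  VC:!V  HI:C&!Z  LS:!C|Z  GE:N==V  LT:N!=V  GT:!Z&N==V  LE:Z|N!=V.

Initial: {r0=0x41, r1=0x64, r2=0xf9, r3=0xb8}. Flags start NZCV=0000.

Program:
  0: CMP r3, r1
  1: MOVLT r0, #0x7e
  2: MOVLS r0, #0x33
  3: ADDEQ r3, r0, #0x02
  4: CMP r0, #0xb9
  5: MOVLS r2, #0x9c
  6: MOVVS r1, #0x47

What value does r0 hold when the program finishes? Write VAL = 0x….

VAL = 0x7e

[0] flags=0011 → (cmp)
[1] flags=0011 LT?T → r0=0x7e
[2] flags=0011 LS?F → skip
[3] flags=0011 EQ?F → skip
[4] flags=1001 → (cmp)
[5] flags=1001 LS?T → r2=0x9c
[6] flags=1001 VS?T → r1=0x47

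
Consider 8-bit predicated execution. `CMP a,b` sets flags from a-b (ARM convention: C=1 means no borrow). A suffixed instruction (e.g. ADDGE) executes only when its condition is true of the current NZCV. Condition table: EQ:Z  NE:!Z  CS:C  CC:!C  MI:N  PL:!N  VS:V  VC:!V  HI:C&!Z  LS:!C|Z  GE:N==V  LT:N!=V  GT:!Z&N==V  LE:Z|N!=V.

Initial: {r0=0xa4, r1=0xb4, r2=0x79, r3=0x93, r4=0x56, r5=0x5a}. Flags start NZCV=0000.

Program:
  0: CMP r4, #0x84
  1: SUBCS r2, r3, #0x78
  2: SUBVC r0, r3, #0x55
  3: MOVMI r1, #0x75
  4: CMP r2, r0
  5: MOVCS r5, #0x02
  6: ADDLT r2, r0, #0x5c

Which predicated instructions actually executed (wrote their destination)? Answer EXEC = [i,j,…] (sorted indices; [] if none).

EXEC = [3]

[0] flags=1001 → (cmp)
[1] flags=1001 CS?F → skip
[2] flags=1001 VC?F → skip
[3] flags=1001 MI?T → r1=0x75
[4] flags=1001 → (cmp)
[5] flags=1001 CS?F → skip
[6] flags=1001 LT?F → skip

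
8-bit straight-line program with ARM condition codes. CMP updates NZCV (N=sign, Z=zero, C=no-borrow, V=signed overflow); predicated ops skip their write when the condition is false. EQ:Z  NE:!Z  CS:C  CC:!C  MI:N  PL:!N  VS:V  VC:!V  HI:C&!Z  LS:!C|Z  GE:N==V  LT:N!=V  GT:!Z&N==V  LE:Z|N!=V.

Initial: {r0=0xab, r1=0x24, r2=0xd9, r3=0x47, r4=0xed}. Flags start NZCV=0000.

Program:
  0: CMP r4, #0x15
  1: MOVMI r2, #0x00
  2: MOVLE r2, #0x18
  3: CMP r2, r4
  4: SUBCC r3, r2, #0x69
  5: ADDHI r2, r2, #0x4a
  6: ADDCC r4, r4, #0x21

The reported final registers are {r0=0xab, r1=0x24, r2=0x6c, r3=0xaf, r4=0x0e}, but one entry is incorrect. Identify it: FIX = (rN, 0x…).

FIX = (r2, 0x18)

[0] flags=1010 → (cmp)
[1] flags=1010 MI?T → r2=0x00
[2] flags=1010 LE?T → r2=0x18
[3] flags=0000 → (cmp)
[4] flags=0000 CC?T → r3=0xaf
[5] flags=0000 HI?F → skip
[6] flags=0000 CC?T → r4=0x0e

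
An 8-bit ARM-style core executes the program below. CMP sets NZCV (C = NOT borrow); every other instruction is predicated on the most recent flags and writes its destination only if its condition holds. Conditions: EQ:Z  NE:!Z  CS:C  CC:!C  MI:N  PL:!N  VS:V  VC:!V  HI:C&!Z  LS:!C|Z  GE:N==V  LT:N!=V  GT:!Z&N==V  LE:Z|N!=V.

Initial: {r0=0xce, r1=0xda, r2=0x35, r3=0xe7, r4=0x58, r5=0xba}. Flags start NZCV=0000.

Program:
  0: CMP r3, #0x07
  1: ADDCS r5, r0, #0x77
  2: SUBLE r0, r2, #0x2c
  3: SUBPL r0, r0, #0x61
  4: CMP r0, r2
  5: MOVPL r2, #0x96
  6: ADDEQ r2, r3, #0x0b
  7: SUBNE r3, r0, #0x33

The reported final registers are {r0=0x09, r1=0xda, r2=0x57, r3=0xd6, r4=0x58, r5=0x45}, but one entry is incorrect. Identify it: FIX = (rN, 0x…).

[0] flags=1010 → (cmp)
[1] flags=1010 CS?T → r5=0x45
[2] flags=1010 LE?T → r0=0x09
[3] flags=1010 PL?F → skip
[4] flags=1000 → (cmp)
[5] flags=1000 PL?F → skip
[6] flags=1000 EQ?F → skip
[7] flags=1000 NE?T → r3=0xd6

FIX = (r2, 0x35)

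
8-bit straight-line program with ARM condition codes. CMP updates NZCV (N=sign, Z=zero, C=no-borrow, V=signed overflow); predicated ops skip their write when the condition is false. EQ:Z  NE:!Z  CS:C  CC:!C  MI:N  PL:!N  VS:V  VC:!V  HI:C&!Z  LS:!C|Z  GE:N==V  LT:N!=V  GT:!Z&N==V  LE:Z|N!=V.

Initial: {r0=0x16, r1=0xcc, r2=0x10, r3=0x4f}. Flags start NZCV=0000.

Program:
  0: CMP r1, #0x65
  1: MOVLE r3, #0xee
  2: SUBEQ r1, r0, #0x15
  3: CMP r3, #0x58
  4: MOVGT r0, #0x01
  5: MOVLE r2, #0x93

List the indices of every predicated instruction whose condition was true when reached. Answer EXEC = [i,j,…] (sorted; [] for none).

[0] flags=0011 → (cmp)
[1] flags=0011 LE?T → r3=0xee
[2] flags=0011 EQ?F → skip
[3] flags=1010 → (cmp)
[4] flags=1010 GT?F → skip
[5] flags=1010 LE?T → r2=0x93

EXEC = [1,5]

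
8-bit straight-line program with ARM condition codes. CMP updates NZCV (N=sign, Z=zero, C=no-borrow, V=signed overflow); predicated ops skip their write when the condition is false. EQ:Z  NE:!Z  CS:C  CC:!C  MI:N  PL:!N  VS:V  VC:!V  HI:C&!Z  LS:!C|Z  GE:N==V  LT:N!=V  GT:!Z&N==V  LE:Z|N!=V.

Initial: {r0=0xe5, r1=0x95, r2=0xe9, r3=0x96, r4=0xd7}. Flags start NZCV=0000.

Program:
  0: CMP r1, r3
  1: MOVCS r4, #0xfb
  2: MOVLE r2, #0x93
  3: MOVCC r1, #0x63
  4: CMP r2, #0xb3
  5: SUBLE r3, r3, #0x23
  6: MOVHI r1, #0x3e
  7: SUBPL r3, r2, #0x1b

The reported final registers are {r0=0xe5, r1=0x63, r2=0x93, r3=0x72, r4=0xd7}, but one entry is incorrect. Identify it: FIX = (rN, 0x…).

FIX = (r3, 0x73)

0: ✓ CMP  NZCV=1000
1: · MOVCS
2: ✓ MOVLE  r2←0x93
3: ✓ MOVCC  r1←0x63
4: ✓ CMP  NZCV=1000
5: ✓ SUBLE  r3←0x73
6: · MOVHI
7: · SUBPL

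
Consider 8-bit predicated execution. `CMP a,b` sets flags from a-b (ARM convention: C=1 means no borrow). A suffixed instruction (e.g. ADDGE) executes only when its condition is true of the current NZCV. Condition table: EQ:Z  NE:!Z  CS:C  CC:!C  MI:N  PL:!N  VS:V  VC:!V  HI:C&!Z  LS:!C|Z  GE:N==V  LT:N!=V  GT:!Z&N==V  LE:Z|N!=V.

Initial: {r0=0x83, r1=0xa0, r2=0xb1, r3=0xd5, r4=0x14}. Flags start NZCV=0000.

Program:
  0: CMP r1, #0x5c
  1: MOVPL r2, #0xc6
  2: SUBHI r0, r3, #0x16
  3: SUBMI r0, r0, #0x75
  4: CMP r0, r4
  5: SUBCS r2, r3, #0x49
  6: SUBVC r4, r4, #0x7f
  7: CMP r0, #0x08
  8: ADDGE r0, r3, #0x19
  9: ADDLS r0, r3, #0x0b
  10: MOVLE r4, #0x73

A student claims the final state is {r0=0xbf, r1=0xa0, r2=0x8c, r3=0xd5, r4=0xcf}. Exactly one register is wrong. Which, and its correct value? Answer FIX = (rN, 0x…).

0: ✓ CMP  NZCV=0011
1: ✓ MOVPL  r2←0xc6
2: ✓ SUBHI  r0←0xbf
3: · SUBMI
4: ✓ CMP  NZCV=1010
5: ✓ SUBCS  r2←0x8c
6: ✓ SUBVC  r4←0x95
7: ✓ CMP  NZCV=1010
8: · ADDGE
9: · ADDLS
10: ✓ MOVLE  r4←0x73

FIX = (r4, 0x73)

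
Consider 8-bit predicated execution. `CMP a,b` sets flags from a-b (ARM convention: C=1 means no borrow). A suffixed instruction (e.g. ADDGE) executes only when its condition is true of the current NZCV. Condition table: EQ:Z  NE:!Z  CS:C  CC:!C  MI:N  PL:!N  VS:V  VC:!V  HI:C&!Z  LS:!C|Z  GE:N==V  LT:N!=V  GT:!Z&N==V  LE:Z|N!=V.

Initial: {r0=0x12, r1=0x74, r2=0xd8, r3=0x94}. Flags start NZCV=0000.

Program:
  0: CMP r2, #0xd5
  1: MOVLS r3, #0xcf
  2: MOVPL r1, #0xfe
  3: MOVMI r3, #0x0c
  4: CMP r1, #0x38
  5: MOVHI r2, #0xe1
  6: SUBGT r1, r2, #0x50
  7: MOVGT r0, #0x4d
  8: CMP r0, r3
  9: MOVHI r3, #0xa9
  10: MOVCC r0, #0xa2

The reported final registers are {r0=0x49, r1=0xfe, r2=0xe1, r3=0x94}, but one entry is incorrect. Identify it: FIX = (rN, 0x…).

0: ✓ CMP  NZCV=0010
1: · MOVLS
2: ✓ MOVPL  r1←0xfe
3: · MOVMI
4: ✓ CMP  NZCV=1010
5: ✓ MOVHI  r2←0xe1
6: · SUBGT
7: · MOVGT
8: ✓ CMP  NZCV=0000
9: · MOVHI
10: ✓ MOVCC  r0←0xa2

FIX = (r0, 0xa2)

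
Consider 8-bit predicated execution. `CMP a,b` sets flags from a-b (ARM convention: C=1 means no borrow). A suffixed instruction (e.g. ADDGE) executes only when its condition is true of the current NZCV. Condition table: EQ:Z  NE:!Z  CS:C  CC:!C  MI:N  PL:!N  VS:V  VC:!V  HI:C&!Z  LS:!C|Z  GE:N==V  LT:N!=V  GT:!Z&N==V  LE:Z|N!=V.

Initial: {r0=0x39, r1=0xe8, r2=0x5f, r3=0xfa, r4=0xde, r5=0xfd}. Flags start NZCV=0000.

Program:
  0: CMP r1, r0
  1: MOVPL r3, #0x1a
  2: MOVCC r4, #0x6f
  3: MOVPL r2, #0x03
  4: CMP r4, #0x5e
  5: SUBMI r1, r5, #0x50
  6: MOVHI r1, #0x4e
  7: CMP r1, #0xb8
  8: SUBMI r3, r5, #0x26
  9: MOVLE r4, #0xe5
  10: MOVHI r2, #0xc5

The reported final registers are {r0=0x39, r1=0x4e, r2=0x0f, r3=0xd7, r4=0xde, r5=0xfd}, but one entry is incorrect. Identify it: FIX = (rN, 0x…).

0: ✓ CMP  NZCV=1010
1: · MOVPL
2: · MOVCC
3: · MOVPL
4: ✓ CMP  NZCV=1010
5: ✓ SUBMI  r1←0xad
6: ✓ MOVHI  r1←0x4e
7: ✓ CMP  NZCV=1001
8: ✓ SUBMI  r3←0xd7
9: · MOVLE
10: · MOVHI

FIX = (r2, 0x5f)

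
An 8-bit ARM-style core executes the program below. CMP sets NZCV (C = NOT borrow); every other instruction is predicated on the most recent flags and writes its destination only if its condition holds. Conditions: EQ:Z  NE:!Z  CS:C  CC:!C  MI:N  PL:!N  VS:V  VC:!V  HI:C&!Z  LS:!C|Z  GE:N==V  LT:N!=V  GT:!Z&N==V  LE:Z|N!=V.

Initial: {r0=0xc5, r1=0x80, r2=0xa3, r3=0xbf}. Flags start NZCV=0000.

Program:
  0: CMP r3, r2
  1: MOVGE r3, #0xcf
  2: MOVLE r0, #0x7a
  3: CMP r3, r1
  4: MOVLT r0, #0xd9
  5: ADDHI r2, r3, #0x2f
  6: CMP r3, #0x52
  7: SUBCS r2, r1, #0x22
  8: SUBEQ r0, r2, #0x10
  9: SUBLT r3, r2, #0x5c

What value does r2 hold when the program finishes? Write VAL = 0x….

0: ✓ CMP  NZCV=0010
1: ✓ MOVGE  r3←0xcf
2: · MOVLE
3: ✓ CMP  NZCV=0010
4: · MOVLT
5: ✓ ADDHI  r2←0xfe
6: ✓ CMP  NZCV=0011
7: ✓ SUBCS  r2←0x5e
8: · SUBEQ
9: ✓ SUBLT  r3←0x02

VAL = 0x5e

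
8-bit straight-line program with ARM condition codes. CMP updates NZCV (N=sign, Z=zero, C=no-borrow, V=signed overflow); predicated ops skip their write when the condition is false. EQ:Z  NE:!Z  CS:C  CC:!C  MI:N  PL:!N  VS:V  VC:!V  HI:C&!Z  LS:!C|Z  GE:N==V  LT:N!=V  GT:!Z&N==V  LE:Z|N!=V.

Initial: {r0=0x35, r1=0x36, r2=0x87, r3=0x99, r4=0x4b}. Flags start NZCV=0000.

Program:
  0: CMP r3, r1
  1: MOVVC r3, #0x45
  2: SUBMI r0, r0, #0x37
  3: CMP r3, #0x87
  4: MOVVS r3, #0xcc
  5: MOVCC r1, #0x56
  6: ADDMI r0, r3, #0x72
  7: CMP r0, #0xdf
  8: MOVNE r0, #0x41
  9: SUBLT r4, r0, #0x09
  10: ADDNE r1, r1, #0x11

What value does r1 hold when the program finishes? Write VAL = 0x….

0: ✓ CMP  NZCV=0011
1: · MOVVC
2: · SUBMI
3: ✓ CMP  NZCV=0010
4: · MOVVS
5: · MOVCC
6: · ADDMI
7: ✓ CMP  NZCV=0000
8: ✓ MOVNE  r0←0x41
9: · SUBLT
10: ✓ ADDNE  r1←0x47

VAL = 0x47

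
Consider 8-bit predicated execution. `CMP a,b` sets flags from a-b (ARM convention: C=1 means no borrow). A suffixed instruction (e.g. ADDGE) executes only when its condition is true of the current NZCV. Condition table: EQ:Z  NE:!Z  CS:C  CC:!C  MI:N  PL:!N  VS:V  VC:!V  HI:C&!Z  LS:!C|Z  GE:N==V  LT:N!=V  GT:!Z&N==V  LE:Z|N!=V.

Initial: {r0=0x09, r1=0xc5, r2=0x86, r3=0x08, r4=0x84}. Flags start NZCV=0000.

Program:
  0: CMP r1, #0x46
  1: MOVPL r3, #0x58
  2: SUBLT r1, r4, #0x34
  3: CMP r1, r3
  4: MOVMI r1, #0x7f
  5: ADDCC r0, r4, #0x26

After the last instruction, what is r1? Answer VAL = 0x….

[0] flags=0011 → (cmp)
[1] flags=0011 PL?T → r3=0x58
[2] flags=0011 LT?T → r1=0x50
[3] flags=1000 → (cmp)
[4] flags=1000 MI?T → r1=0x7f
[5] flags=1000 CC?T → r0=0xaa

VAL = 0x7f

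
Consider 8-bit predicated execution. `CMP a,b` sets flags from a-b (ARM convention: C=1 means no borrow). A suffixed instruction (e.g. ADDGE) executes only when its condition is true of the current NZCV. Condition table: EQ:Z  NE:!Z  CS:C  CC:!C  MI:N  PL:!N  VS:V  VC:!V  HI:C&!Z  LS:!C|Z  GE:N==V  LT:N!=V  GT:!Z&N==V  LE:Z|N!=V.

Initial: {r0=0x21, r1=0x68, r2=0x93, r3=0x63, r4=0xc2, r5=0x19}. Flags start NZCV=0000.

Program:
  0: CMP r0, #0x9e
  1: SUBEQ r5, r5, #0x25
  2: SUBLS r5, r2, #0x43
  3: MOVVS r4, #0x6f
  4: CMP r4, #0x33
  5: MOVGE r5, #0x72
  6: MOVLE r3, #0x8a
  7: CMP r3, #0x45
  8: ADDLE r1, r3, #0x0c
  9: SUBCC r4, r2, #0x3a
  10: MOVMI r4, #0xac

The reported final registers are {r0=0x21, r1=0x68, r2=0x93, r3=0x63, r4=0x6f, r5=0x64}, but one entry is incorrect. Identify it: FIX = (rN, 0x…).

FIX = (r5, 0x72)

[0] flags=1001 → (cmp)
[1] flags=1001 EQ?F → skip
[2] flags=1001 LS?T → r5=0x50
[3] flags=1001 VS?T → r4=0x6f
[4] flags=0010 → (cmp)
[5] flags=0010 GE?T → r5=0x72
[6] flags=0010 LE?F → skip
[7] flags=0010 → (cmp)
[8] flags=0010 LE?F → skip
[9] flags=0010 CC?F → skip
[10] flags=0010 MI?F → skip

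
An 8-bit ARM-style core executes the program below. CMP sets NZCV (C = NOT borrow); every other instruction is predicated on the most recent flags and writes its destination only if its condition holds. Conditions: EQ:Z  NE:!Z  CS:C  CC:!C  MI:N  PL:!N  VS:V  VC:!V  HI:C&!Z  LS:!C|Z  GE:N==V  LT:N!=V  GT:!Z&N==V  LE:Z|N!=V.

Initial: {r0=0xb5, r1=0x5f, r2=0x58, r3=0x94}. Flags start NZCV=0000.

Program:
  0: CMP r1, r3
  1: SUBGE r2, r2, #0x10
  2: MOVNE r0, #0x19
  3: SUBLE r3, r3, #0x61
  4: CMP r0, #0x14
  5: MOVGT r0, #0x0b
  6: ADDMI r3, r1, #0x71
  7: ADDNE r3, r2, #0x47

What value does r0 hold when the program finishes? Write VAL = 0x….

[0] flags=1001 → (cmp)
[1] flags=1001 GE?T → r2=0x48
[2] flags=1001 NE?T → r0=0x19
[3] flags=1001 LE?F → skip
[4] flags=0010 → (cmp)
[5] flags=0010 GT?T → r0=0x0b
[6] flags=0010 MI?F → skip
[7] flags=0010 NE?T → r3=0x8f

VAL = 0x0b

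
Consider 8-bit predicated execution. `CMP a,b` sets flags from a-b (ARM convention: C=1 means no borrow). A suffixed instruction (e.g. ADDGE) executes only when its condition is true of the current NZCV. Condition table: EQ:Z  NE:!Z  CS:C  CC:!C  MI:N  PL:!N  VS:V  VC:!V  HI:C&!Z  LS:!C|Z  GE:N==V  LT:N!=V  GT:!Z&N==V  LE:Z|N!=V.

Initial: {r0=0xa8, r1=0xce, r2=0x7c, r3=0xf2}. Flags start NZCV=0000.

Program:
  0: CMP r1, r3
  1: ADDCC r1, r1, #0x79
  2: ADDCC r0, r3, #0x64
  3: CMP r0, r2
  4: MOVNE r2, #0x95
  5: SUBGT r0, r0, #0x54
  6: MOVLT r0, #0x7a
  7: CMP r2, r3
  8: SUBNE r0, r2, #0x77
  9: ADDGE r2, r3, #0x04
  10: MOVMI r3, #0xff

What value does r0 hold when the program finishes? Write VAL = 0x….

VAL = 0x1e

[0] flags=1000 → (cmp)
[1] flags=1000 CC?T → r1=0x47
[2] flags=1000 CC?T → r0=0x56
[3] flags=1000 → (cmp)
[4] flags=1000 NE?T → r2=0x95
[5] flags=1000 GT?F → skip
[6] flags=1000 LT?T → r0=0x7a
[7] flags=1000 → (cmp)
[8] flags=1000 NE?T → r0=0x1e
[9] flags=1000 GE?F → skip
[10] flags=1000 MI?T → r3=0xff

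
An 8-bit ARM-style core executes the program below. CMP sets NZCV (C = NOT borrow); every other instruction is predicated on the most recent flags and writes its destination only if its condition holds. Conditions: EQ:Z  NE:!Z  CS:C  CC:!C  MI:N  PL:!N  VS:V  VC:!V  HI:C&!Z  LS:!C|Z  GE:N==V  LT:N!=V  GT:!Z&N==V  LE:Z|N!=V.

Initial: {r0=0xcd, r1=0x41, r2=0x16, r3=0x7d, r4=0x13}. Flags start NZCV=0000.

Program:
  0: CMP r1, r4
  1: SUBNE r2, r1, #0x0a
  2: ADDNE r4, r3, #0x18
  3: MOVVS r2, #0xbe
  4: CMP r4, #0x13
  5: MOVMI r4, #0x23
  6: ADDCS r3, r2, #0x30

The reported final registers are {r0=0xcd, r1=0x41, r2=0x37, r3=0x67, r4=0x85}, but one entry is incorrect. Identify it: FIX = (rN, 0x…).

[0] flags=0010 → (cmp)
[1] flags=0010 NE?T → r2=0x37
[2] flags=0010 NE?T → r4=0x95
[3] flags=0010 VS?F → skip
[4] flags=1010 → (cmp)
[5] flags=1010 MI?T → r4=0x23
[6] flags=1010 CS?T → r3=0x67

FIX = (r4, 0x23)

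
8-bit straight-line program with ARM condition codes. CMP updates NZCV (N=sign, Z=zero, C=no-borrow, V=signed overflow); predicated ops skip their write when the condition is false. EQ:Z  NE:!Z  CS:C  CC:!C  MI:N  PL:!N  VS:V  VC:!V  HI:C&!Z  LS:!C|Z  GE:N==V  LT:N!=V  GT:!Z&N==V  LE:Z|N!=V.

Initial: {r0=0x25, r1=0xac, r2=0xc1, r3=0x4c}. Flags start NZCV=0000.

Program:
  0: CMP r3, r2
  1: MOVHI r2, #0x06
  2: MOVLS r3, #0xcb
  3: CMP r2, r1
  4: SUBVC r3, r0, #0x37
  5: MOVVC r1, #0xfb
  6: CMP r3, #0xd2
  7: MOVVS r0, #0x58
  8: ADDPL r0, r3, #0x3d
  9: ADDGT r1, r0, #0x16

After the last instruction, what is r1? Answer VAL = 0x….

VAL = 0x41

[0] flags=1001 → (cmp)
[1] flags=1001 HI?F → skip
[2] flags=1001 LS?T → r3=0xcb
[3] flags=0010 → (cmp)
[4] flags=0010 VC?T → r3=0xee
[5] flags=0010 VC?T → r1=0xfb
[6] flags=0010 → (cmp)
[7] flags=0010 VS?F → skip
[8] flags=0010 PL?T → r0=0x2b
[9] flags=0010 GT?T → r1=0x41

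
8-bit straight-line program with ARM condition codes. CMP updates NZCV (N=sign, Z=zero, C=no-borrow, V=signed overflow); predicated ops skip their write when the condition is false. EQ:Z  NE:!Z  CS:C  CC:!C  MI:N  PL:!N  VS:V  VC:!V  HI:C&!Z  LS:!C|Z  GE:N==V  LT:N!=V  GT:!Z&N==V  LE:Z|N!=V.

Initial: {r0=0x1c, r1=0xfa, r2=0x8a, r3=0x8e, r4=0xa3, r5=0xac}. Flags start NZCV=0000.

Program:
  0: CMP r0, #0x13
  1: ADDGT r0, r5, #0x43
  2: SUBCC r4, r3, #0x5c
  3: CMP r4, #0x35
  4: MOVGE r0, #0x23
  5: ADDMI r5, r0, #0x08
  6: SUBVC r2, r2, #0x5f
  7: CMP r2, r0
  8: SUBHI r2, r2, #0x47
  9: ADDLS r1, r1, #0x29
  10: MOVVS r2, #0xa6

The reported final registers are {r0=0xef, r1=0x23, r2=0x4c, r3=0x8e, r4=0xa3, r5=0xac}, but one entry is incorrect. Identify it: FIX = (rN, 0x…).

[0] flags=0010 → (cmp)
[1] flags=0010 GT?T → r0=0xef
[2] flags=0010 CC?F → skip
[3] flags=0011 → (cmp)
[4] flags=0011 GE?F → skip
[5] flags=0011 MI?F → skip
[6] flags=0011 VC?F → skip
[7] flags=1000 → (cmp)
[8] flags=1000 HI?F → skip
[9] flags=1000 LS?T → r1=0x23
[10] flags=1000 VS?F → skip

FIX = (r2, 0x8a)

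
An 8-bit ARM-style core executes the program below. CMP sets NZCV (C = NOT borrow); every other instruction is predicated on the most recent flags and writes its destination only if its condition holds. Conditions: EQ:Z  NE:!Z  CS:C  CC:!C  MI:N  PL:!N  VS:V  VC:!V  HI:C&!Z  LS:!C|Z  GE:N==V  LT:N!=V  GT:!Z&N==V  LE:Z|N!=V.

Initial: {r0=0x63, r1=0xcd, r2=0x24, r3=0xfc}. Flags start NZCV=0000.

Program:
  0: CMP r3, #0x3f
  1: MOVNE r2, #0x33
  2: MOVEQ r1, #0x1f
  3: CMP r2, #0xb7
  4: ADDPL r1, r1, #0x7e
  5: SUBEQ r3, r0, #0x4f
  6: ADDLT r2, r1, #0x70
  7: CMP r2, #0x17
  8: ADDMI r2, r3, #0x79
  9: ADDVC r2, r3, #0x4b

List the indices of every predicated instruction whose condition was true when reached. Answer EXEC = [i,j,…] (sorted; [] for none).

[0] flags=1010 → (cmp)
[1] flags=1010 NE?T → r2=0x33
[2] flags=1010 EQ?F → skip
[3] flags=0000 → (cmp)
[4] flags=0000 PL?T → r1=0x4b
[5] flags=0000 EQ?F → skip
[6] flags=0000 LT?F → skip
[7] flags=0010 → (cmp)
[8] flags=0010 MI?F → skip
[9] flags=0010 VC?T → r2=0x47

EXEC = [1,4,9]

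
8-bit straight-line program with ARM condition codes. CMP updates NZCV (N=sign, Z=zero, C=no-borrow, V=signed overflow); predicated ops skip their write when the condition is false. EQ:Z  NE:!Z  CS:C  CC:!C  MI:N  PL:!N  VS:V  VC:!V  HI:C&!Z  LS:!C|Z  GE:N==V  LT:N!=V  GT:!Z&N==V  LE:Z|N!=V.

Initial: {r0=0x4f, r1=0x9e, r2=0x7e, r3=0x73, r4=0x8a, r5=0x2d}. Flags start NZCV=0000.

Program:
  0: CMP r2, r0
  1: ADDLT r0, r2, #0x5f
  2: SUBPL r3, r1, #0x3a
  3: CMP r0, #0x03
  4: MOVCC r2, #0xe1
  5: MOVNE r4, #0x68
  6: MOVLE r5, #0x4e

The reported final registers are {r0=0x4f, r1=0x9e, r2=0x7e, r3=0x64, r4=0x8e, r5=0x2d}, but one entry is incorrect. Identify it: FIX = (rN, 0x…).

0: ✓ CMP  NZCV=0010
1: · ADDLT
2: ✓ SUBPL  r3←0x64
3: ✓ CMP  NZCV=0010
4: · MOVCC
5: ✓ MOVNE  r4←0x68
6: · MOVLE

FIX = (r4, 0x68)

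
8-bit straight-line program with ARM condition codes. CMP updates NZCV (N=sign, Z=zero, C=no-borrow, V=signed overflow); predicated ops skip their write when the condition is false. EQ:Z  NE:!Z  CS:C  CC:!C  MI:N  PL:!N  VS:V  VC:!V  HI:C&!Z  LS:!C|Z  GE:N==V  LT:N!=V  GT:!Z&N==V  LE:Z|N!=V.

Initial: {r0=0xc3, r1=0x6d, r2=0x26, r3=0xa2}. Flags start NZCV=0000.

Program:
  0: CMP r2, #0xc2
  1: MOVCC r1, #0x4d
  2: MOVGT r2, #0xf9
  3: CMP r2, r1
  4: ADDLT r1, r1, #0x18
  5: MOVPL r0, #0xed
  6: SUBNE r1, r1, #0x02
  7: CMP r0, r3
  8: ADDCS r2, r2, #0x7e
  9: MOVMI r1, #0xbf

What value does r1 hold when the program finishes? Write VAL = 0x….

VAL = 0x63

0: ✓ CMP  NZCV=0000
1: ✓ MOVCC  r1←0x4d
2: ✓ MOVGT  r2←0xf9
3: ✓ CMP  NZCV=1010
4: ✓ ADDLT  r1←0x65
5: · MOVPL
6: ✓ SUBNE  r1←0x63
7: ✓ CMP  NZCV=0010
8: ✓ ADDCS  r2←0x77
9: · MOVMI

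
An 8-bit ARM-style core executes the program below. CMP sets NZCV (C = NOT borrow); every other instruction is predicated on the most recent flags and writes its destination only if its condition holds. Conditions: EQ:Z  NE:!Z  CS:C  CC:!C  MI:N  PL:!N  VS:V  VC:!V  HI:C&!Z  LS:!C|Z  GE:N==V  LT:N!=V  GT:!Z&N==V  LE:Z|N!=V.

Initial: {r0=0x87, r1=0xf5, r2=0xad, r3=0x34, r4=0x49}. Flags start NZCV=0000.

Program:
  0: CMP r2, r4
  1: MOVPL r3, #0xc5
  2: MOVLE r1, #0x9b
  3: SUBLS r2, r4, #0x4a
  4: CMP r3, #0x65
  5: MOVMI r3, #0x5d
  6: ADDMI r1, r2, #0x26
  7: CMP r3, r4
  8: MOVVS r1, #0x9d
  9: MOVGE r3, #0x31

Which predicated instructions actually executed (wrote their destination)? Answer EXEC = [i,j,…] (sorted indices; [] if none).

EXEC = [1,2,8]

[0] flags=0011 → (cmp)
[1] flags=0011 PL?T → r3=0xc5
[2] flags=0011 LE?T → r1=0x9b
[3] flags=0011 LS?F → skip
[4] flags=0011 → (cmp)
[5] flags=0011 MI?F → skip
[6] flags=0011 MI?F → skip
[7] flags=0011 → (cmp)
[8] flags=0011 VS?T → r1=0x9d
[9] flags=0011 GE?F → skip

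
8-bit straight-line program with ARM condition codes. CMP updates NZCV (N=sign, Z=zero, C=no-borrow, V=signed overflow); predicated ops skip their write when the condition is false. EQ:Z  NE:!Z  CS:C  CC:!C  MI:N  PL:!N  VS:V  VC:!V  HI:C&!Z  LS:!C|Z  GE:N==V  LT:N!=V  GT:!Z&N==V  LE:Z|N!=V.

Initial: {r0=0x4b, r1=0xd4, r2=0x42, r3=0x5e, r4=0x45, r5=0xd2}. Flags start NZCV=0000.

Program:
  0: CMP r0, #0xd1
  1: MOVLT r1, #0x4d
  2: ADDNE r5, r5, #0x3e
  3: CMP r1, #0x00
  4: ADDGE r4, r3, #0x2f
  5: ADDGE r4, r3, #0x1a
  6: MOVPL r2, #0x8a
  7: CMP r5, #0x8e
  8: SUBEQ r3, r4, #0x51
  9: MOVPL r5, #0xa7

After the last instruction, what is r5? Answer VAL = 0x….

0: ✓ CMP  NZCV=0000
1: · MOVLT
2: ✓ ADDNE  r5←0x10
3: ✓ CMP  NZCV=1010
4: · ADDGE
5: · ADDGE
6: · MOVPL
7: ✓ CMP  NZCV=1001
8: · SUBEQ
9: · MOVPL

VAL = 0x10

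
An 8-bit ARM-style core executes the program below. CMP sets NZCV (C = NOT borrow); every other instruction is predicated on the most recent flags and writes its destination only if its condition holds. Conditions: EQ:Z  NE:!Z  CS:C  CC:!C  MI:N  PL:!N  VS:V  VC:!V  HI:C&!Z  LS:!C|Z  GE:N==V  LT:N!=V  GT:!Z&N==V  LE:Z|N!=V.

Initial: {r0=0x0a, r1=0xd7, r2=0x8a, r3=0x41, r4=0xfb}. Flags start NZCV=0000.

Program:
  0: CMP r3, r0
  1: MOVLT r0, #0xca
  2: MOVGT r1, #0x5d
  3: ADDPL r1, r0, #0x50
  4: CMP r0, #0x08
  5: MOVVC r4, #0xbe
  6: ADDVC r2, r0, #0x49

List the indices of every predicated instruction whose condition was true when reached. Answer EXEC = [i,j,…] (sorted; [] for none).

[0] flags=0010 → (cmp)
[1] flags=0010 LT?F → skip
[2] flags=0010 GT?T → r1=0x5d
[3] flags=0010 PL?T → r1=0x5a
[4] flags=0010 → (cmp)
[5] flags=0010 VC?T → r4=0xbe
[6] flags=0010 VC?T → r2=0x53

EXEC = [2,3,5,6]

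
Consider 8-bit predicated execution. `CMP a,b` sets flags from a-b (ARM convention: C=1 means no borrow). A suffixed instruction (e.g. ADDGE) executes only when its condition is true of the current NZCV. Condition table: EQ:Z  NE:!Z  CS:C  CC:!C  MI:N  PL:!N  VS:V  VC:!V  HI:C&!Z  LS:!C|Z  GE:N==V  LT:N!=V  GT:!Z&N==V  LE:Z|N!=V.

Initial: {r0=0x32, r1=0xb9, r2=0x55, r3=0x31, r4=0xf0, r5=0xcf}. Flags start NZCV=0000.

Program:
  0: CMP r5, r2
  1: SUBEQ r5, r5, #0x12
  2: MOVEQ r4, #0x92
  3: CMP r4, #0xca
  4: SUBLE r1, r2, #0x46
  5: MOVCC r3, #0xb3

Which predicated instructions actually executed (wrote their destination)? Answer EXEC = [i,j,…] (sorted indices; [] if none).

EXEC = []

[0] flags=0011 → (cmp)
[1] flags=0011 EQ?F → skip
[2] flags=0011 EQ?F → skip
[3] flags=0010 → (cmp)
[4] flags=0010 LE?F → skip
[5] flags=0010 CC?F → skip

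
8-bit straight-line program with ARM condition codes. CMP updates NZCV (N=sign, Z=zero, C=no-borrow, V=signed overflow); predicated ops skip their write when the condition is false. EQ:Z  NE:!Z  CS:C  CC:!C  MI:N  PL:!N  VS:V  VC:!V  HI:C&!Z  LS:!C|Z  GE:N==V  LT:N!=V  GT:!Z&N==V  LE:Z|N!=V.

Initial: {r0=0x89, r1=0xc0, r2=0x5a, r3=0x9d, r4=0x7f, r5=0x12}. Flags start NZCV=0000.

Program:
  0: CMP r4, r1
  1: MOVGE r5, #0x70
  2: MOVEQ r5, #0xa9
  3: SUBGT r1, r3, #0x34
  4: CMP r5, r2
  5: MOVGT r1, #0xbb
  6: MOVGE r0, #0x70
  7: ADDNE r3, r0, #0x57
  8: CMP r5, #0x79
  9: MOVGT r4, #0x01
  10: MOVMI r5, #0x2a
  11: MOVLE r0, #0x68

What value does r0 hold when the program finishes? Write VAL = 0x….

0: ✓ CMP  NZCV=1001
1: ✓ MOVGE  r5←0x70
2: · MOVEQ
3: ✓ SUBGT  r1←0x69
4: ✓ CMP  NZCV=0010
5: ✓ MOVGT  r1←0xbb
6: ✓ MOVGE  r0←0x70
7: ✓ ADDNE  r3←0xc7
8: ✓ CMP  NZCV=1000
9: · MOVGT
10: ✓ MOVMI  r5←0x2a
11: ✓ MOVLE  r0←0x68

VAL = 0x68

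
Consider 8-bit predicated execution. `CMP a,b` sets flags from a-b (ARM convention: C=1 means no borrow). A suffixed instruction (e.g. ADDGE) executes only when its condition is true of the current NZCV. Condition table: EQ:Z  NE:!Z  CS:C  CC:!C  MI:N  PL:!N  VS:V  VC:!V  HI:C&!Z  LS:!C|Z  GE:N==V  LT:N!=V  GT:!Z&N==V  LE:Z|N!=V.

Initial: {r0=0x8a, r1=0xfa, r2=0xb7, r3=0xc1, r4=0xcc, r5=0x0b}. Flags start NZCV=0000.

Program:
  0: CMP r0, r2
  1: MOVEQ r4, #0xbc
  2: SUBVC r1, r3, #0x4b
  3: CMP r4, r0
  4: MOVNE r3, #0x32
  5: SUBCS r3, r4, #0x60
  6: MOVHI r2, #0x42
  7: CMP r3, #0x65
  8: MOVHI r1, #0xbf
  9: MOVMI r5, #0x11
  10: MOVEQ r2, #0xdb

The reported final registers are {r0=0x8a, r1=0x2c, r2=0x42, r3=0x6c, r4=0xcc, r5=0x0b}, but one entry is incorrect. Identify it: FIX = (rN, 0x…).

FIX = (r1, 0xbf)

[0] flags=1000 → (cmp)
[1] flags=1000 EQ?F → skip
[2] flags=1000 VC?T → r1=0x76
[3] flags=0010 → (cmp)
[4] flags=0010 NE?T → r3=0x32
[5] flags=0010 CS?T → r3=0x6c
[6] flags=0010 HI?T → r2=0x42
[7] flags=0010 → (cmp)
[8] flags=0010 HI?T → r1=0xbf
[9] flags=0010 MI?F → skip
[10] flags=0010 EQ?F → skip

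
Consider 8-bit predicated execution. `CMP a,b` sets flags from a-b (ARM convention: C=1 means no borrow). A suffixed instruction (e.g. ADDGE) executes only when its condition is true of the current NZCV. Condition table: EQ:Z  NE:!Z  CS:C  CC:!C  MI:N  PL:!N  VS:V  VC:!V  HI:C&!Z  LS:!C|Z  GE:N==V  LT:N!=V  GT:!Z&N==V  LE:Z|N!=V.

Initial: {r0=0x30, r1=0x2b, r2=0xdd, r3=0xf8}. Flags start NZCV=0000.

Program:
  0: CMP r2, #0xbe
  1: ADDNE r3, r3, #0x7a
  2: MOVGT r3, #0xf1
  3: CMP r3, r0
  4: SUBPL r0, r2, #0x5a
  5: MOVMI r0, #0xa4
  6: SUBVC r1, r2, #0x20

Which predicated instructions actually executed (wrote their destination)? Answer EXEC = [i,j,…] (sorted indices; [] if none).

EXEC = [1,2,5,6]

0: ✓ CMP  NZCV=0010
1: ✓ ADDNE  r3←0x72
2: ✓ MOVGT  r3←0xf1
3: ✓ CMP  NZCV=1010
4: · SUBPL
5: ✓ MOVMI  r0←0xa4
6: ✓ SUBVC  r1←0xbd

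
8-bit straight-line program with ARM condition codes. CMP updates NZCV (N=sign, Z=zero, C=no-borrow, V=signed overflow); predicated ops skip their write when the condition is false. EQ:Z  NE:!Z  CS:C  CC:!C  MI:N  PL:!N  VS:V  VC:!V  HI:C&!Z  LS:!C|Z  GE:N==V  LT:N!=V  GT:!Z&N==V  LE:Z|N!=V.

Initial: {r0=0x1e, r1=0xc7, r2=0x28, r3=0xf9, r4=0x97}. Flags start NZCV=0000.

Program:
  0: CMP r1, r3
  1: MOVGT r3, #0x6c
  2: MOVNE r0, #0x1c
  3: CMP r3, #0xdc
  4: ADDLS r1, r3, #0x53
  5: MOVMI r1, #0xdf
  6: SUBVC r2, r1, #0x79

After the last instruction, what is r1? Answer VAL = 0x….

[0] flags=1000 → (cmp)
[1] flags=1000 GT?F → skip
[2] flags=1000 NE?T → r0=0x1c
[3] flags=0010 → (cmp)
[4] flags=0010 LS?F → skip
[5] flags=0010 MI?F → skip
[6] flags=0010 VC?T → r2=0x4e

VAL = 0xc7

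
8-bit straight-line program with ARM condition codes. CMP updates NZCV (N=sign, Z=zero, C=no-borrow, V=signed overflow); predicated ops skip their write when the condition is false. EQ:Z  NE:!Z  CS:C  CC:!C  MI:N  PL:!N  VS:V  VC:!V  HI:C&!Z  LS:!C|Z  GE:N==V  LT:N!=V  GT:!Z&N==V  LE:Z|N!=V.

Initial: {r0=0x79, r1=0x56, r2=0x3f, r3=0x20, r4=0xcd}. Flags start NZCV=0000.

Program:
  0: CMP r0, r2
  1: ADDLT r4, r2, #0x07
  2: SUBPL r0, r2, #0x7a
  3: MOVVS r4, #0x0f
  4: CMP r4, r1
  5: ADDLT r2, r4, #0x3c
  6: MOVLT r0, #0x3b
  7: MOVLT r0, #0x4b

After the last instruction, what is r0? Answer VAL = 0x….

[0] flags=0010 → (cmp)
[1] flags=0010 LT?F → skip
[2] flags=0010 PL?T → r0=0xc5
[3] flags=0010 VS?F → skip
[4] flags=0011 → (cmp)
[5] flags=0011 LT?T → r2=0x09
[6] flags=0011 LT?T → r0=0x3b
[7] flags=0011 LT?T → r0=0x4b

VAL = 0x4b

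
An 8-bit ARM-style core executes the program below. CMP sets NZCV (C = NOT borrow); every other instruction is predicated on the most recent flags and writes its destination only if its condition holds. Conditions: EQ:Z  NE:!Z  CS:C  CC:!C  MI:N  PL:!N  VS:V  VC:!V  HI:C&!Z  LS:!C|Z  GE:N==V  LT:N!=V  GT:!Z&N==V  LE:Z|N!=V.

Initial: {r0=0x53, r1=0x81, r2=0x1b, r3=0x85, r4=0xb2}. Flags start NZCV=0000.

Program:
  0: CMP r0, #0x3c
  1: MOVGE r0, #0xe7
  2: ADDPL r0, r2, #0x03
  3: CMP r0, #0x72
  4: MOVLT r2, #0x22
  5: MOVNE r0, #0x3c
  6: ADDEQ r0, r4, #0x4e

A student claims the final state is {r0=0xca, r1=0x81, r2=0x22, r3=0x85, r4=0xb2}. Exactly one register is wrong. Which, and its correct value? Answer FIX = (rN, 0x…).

FIX = (r0, 0x3c)

[0] flags=0010 → (cmp)
[1] flags=0010 GE?T → r0=0xe7
[2] flags=0010 PL?T → r0=0x1e
[3] flags=1000 → (cmp)
[4] flags=1000 LT?T → r2=0x22
[5] flags=1000 NE?T → r0=0x3c
[6] flags=1000 EQ?F → skip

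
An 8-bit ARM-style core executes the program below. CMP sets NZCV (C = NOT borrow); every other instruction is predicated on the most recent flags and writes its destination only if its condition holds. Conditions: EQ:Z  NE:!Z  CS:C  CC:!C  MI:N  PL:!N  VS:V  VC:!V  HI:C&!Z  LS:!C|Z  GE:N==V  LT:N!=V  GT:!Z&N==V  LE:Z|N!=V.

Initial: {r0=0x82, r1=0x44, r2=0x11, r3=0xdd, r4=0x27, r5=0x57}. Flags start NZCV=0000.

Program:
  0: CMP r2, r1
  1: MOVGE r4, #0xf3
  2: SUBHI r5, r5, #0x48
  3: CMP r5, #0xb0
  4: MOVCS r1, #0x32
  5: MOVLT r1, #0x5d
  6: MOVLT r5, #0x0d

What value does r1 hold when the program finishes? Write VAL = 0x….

[0] flags=1000 → (cmp)
[1] flags=1000 GE?F → skip
[2] flags=1000 HI?F → skip
[3] flags=1001 → (cmp)
[4] flags=1001 CS?F → skip
[5] flags=1001 LT?F → skip
[6] flags=1001 LT?F → skip

VAL = 0x44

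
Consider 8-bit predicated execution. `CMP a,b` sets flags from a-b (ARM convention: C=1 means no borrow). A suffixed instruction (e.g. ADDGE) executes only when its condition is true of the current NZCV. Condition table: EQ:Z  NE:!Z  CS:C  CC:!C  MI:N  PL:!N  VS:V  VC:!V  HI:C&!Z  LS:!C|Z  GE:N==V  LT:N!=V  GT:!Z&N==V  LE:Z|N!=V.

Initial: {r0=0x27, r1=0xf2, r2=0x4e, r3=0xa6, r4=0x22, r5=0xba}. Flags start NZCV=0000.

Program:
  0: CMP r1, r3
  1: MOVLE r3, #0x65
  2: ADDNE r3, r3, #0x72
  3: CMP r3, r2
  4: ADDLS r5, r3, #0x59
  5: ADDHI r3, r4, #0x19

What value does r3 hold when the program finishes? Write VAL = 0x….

[0] flags=0010 → (cmp)
[1] flags=0010 LE?F → skip
[2] flags=0010 NE?T → r3=0x18
[3] flags=1000 → (cmp)
[4] flags=1000 LS?T → r5=0x71
[5] flags=1000 HI?F → skip

VAL = 0x18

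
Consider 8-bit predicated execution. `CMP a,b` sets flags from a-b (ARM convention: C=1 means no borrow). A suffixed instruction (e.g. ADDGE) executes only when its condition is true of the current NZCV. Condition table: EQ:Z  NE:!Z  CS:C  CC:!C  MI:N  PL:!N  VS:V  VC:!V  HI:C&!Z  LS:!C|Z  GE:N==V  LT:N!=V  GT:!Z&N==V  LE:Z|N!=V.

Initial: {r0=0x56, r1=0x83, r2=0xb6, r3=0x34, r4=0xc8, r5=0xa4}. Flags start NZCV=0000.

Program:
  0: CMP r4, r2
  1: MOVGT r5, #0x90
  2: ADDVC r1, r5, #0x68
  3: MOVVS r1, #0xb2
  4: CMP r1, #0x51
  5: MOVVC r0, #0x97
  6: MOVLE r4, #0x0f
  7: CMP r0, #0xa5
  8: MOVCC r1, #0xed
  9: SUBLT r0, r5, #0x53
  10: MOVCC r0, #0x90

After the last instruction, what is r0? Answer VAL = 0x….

VAL = 0x90

[0] flags=0010 → (cmp)
[1] flags=0010 GT?T → r5=0x90
[2] flags=0010 VC?T → r1=0xf8
[3] flags=0010 VS?F → skip
[4] flags=1010 → (cmp)
[5] flags=1010 VC?T → r0=0x97
[6] flags=1010 LE?T → r4=0x0f
[7] flags=1000 → (cmp)
[8] flags=1000 CC?T → r1=0xed
[9] flags=1000 LT?T → r0=0x3d
[10] flags=1000 CC?T → r0=0x90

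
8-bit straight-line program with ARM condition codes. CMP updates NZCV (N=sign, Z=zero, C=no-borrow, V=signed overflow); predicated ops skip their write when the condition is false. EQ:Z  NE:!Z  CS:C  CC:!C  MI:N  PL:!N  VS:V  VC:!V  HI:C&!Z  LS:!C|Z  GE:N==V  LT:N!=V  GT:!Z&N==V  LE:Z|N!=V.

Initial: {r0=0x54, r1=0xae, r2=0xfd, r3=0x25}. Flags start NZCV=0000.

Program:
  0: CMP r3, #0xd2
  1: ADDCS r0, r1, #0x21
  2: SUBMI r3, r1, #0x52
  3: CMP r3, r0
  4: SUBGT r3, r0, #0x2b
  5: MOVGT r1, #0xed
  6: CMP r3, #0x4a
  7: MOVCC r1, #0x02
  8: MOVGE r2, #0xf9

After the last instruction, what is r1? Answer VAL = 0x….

VAL = 0x02

0: ✓ CMP  NZCV=0000
1: · ADDCS
2: · SUBMI
3: ✓ CMP  NZCV=1000
4: · SUBGT
5: · MOVGT
6: ✓ CMP  NZCV=1000
7: ✓ MOVCC  r1←0x02
8: · MOVGE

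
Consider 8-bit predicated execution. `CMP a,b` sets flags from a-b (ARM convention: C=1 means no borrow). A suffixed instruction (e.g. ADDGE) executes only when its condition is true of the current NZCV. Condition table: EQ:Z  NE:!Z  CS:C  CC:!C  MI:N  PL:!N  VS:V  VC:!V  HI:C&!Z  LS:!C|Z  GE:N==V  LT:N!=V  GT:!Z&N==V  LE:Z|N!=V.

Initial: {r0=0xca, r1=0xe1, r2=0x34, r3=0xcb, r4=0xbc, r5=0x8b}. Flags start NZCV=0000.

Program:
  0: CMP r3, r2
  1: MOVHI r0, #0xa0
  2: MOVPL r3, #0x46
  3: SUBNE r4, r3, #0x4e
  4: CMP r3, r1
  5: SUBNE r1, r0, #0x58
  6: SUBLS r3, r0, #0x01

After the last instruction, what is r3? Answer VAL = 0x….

VAL = 0x9f

0: ✓ CMP  NZCV=1010
1: ✓ MOVHI  r0←0xa0
2: · MOVPL
3: ✓ SUBNE  r4←0x7d
4: ✓ CMP  NZCV=1000
5: ✓ SUBNE  r1←0x48
6: ✓ SUBLS  r3←0x9f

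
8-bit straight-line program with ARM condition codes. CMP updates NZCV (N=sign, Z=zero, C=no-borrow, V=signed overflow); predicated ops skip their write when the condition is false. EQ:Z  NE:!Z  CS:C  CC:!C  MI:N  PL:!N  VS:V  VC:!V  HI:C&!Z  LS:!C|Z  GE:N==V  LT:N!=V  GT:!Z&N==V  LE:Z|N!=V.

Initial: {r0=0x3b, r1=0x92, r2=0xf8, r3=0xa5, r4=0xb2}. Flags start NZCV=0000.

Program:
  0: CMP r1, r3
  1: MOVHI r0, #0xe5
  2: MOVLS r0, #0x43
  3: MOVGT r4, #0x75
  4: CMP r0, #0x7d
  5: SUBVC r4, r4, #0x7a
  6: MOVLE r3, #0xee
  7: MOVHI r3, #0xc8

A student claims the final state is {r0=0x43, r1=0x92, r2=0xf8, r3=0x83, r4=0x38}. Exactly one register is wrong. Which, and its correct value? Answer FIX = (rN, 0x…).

0: ✓ CMP  NZCV=1000
1: · MOVHI
2: ✓ MOVLS  r0←0x43
3: · MOVGT
4: ✓ CMP  NZCV=1000
5: ✓ SUBVC  r4←0x38
6: ✓ MOVLE  r3←0xee
7: · MOVHI

FIX = (r3, 0xee)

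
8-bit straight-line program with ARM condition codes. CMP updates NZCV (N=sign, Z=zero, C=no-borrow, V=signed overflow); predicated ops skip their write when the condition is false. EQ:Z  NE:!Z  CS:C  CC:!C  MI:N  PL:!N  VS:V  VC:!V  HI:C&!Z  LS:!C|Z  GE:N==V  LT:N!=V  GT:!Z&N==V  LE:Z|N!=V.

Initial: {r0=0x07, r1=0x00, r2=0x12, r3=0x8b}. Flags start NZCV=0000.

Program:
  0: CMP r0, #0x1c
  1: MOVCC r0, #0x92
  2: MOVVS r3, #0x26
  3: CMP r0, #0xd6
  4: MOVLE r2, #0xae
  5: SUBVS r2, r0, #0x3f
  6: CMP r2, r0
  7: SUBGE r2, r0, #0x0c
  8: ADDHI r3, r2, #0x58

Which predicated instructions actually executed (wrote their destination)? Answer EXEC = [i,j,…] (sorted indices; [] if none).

[0] flags=1000 → (cmp)
[1] flags=1000 CC?T → r0=0x92
[2] flags=1000 VS?F → skip
[3] flags=1000 → (cmp)
[4] flags=1000 LE?T → r2=0xae
[5] flags=1000 VS?F → skip
[6] flags=0010 → (cmp)
[7] flags=0010 GE?T → r2=0x86
[8] flags=0010 HI?T → r3=0xde

EXEC = [1,4,7,8]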